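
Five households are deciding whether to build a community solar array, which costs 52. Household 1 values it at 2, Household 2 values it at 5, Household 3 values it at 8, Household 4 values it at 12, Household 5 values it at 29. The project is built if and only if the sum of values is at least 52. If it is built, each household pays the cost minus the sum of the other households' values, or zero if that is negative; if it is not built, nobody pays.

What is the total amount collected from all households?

38

Total value 56 ≥ cost 52, so it is built.
Household 1: others sum to 54; max(0, 52 - 54) = 0.
Household 2: others sum to 51; max(0, 52 - 51) = 1.
Household 3: others sum to 48; max(0, 52 - 48) = 4.
Household 4: others sum to 44; max(0, 52 - 44) = 8.
Household 5: others sum to 27; max(0, 52 - 27) = 25.
Total collected = 0 + 1 + 4 + 8 + 25 = 38.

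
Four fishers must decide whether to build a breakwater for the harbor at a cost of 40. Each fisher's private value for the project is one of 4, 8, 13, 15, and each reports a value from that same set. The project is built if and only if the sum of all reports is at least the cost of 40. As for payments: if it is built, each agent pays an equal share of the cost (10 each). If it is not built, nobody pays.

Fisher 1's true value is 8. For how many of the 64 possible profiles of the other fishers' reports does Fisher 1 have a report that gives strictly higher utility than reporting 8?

Others report (4, 13, 15): truth gives -2; report 4 gives 0 > -2. Violating.
Others report (4, 15, 13): truth gives -2; report 4 gives 0 > -2. Violating.
Others report (4, 15, 15): truth gives -2; report 4 gives 0 > -2. Violating.
Others report (8, 13, 13): truth gives -2; report 4 gives 0 > -2. Violating.
Others report (4, 4, 4): truth gives 0; no alternative beats it.
Others report (4, 4, 8): truth gives 0; no alternative beats it.
(Checking all 64 profiles: 12 have a profitable deviation, 52 do not.)

12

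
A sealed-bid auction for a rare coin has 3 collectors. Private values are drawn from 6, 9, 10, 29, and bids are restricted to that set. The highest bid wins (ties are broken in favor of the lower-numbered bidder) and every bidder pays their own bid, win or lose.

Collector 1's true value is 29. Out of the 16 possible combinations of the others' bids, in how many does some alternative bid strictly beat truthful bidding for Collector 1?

9

Others bid (6, 6): truth gives 0; bid 6 gives 23 > 0. Violating.
Others bid (6, 9): truth gives 0; bid 9 gives 20 > 0. Violating.
Others bid (6, 10): truth gives 0; bid 10 gives 19 > 0. Violating.
Others bid (9, 6): truth gives 0; bid 9 gives 20 > 0. Violating.
Others bid (6, 29): truth gives 0; no alternative beats it.
Others bid (9, 29): truth gives 0; no alternative beats it.
(Checking all 16 profiles: 9 have a profitable deviation, 7 do not.)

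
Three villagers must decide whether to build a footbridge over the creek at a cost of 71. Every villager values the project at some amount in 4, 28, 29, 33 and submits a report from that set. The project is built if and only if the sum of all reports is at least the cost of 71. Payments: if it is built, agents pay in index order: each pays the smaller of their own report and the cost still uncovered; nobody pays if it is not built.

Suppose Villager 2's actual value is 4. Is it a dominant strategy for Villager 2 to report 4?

Yes

Check each profile of the others' reports and compare truth against every alternative report.
Others report (28, 28): truth gives 0, best alternative gives -24.
Others report (28, 29): truth gives 0, best alternative gives -24.
Others report (28, 33): truth gives 0, best alternative gives -24.
Others report (29, 28): truth gives 0, best alternative gives -24.
Others report (29, 29): truth gives 0, best alternative gives -24.
Others report (29, 33): truth gives 0, best alternative gives -24.
(Remaining 10 profiles checked similarly; truth is weakly best in each.)
In every case the truthful report is at least as good as any alternative, so it is a dominant strategy.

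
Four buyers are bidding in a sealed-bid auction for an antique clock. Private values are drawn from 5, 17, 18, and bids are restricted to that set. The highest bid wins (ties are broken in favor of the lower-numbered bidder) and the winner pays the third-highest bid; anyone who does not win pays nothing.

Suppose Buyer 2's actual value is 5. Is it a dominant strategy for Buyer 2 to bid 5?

Check each profile of the others' bids and compare truth against every alternative bid.
Others bid (5, 17, 17): truth gives 0, best alternative gives -12.
Others bid (5, 5, 5): truth gives 0, best alternative gives 0.
Others bid (5, 5, 17): truth gives 0, best alternative gives 0.
Others bid (5, 5, 18): truth gives 0, best alternative gives 0.
Others bid (5, 17, 5): truth gives 0, best alternative gives 0.
Others bid (5, 17, 18): truth gives 0, best alternative gives 0.
(Remaining 21 profiles checked similarly; truth is weakly best in each.)
In every case the truthful bid is at least as good as any alternative, so it is a dominant strategy.

Yes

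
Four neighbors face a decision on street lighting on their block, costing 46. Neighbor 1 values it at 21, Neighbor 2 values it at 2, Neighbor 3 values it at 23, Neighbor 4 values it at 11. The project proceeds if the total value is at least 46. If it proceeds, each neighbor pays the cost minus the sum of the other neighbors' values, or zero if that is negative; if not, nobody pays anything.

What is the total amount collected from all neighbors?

Total value 57 ≥ cost 46, so it is built.
Neighbor 1: others sum to 36; max(0, 46 - 36) = 10.
Neighbor 2: others sum to 55; max(0, 46 - 55) = 0.
Neighbor 3: others sum to 34; max(0, 46 - 34) = 12.
Neighbor 4: others sum to 46; max(0, 46 - 46) = 0.
Total collected = 10 + 0 + 12 + 0 = 22.

22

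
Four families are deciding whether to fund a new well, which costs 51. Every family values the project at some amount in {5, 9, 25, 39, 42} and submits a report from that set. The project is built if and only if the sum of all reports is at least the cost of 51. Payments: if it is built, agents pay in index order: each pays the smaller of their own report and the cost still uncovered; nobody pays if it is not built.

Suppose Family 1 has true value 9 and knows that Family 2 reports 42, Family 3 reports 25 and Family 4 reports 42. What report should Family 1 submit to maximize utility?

5

Report 5: project built, pays 5, utility 9 - 5 = 4.
Report 9: project built, pays 9, utility 9 - 9 = 0.
Report 25: project built, pays 25, utility 9 - 25 = -16.
Report 39: project built, pays 39, utility 9 - 39 = -30.
Report 42: project built, pays 42, utility 9 - 42 = -33.
The best choice is 5 with utility 4.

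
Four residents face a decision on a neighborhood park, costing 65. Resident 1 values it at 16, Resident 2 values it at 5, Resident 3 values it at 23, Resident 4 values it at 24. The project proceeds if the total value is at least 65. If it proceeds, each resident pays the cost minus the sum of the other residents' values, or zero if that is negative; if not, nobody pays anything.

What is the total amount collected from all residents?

56

Total value 68 ≥ cost 65, so it is built.
Resident 1: others sum to 52; max(0, 65 - 52) = 13.
Resident 2: others sum to 63; max(0, 65 - 63) = 2.
Resident 3: others sum to 45; max(0, 65 - 45) = 20.
Resident 4: others sum to 44; max(0, 65 - 44) = 21.
Total collected = 13 + 2 + 20 + 21 = 56.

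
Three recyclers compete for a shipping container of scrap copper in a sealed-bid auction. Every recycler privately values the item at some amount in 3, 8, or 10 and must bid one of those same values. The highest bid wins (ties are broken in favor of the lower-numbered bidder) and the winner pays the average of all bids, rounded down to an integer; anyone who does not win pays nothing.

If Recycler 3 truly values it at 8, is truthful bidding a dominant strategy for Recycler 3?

No

Consider the case where Recycler 1 bids 3 and Recycler 2 bids 8.
Truthful bid 8: loses, pays 0, utility 0.
Bid 10 instead: wins, pays 7, utility 8 - 7 = 1.
Since 1 > 0, bidding 10 is strictly better here, so truthful bidding is not dominant.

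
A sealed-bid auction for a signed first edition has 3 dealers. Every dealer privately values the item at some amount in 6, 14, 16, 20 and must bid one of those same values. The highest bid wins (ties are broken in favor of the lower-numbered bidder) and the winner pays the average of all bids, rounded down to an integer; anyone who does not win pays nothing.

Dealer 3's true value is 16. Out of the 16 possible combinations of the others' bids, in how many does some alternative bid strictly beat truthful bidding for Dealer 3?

Others bid (6, 6): truth gives 7; bid 14 gives 8 > 7. Violating.
Others bid (6, 16): truth gives 0; bid 20 gives 2 > 0. Violating.
Others bid (16, 6): truth gives 0; bid 20 gives 2 > 0. Violating.
Others bid (6, 14): truth gives 4; no alternative beats it.
Others bid (6, 20): truth gives 0; no alternative beats it.
(Checking all 16 profiles: 3 have a profitable deviation, 13 do not.)

3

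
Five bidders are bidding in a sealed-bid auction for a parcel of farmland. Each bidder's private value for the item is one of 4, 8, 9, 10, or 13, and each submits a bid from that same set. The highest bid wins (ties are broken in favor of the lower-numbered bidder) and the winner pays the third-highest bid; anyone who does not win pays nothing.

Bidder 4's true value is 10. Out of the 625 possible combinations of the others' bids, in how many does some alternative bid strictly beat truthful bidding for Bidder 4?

Others bid (4, 4, 4, 13): truth gives 0; bid 13 gives 6 > 0. Violating.
Others bid (4, 4, 8, 13): truth gives 0; bid 13 gives 2 > 0. Violating.
Others bid (4, 4, 9, 13): truth gives 0; bid 13 gives 1 > 0. Violating.
Others bid (4, 4, 10, 4): truth gives 0; bid 13 gives 6 > 0. Violating.
Others bid (4, 4, 4, 4): truth gives 6; no alternative beats it.
Others bid (4, 4, 4, 8): truth gives 6; no alternative beats it.
(Checking all 625 profiles: 108 have a profitable deviation, 517 do not.)

108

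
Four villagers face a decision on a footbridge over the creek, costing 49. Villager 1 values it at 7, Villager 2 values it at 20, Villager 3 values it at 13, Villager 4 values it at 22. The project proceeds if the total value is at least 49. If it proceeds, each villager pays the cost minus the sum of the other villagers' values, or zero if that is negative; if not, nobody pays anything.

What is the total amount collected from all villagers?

16

Total value 62 ≥ cost 49, so it is built.
Villager 1: others sum to 55; max(0, 49 - 55) = 0.
Villager 2: others sum to 42; max(0, 49 - 42) = 7.
Villager 3: others sum to 49; max(0, 49 - 49) = 0.
Villager 4: others sum to 40; max(0, 49 - 40) = 9.
Total collected = 0 + 7 + 0 + 9 = 16.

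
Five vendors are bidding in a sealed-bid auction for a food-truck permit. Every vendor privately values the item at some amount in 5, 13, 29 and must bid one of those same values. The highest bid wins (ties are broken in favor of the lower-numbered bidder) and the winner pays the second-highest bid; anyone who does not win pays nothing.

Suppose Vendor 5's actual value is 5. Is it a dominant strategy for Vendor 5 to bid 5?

Check each profile of the others' bids and compare truth against every alternative bid.
Others bid (5, 5, 5, 5): truth gives 0, best alternative gives 0.
Others bid (5, 5, 5, 13): truth gives 0, best alternative gives 0.
Others bid (5, 5, 5, 29): truth gives 0, best alternative gives 0.
Others bid (5, 5, 13, 5): truth gives 0, best alternative gives 0.
Others bid (5, 5, 13, 13): truth gives 0, best alternative gives 0.
Others bid (5, 5, 13, 29): truth gives 0, best alternative gives 0.
(Remaining 75 profiles checked similarly; truth is weakly best in each.)
In every case the truthful bid is at least as good as any alternative, so it is a dominant strategy.

Yes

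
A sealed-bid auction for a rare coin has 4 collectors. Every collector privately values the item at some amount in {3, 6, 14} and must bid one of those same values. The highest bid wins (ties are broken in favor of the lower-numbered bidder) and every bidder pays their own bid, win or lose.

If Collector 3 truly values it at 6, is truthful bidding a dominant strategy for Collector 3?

No

Consider the case where Collector 1 bids 3, Collector 2 bids 3 and Collector 4 bids 14.
Truthful bid 6: loses but pays 6, utility -6.
Bid 3 instead: loses but pays 3, utility -3.
Since -3 > -6, bidding 3 is strictly better here, so truthful bidding is not dominant.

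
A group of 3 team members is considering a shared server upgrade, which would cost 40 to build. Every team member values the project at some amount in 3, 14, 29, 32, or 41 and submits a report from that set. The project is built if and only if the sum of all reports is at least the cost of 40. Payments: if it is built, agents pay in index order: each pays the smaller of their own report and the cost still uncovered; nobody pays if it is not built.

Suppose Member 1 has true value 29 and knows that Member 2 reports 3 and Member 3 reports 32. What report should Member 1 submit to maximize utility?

Report 3: project not built, utility 0.
Report 14: project built, pays 14, utility 29 - 14 = 15.
Report 29: project built, pays 29, utility 29 - 29 = 0.
Report 32: project built, pays 32, utility 29 - 32 = -3.
Report 41: project built, pays 40, utility 29 - 40 = -11.
The best choice is 14 with utility 15.

14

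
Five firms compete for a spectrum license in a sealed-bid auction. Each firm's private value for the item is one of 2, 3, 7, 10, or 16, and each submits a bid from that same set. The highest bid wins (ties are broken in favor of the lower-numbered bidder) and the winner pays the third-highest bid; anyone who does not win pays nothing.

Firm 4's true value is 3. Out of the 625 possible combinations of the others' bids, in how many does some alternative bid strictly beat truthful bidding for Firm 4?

12

Others bid (2, 2, 2, 7): truth gives 0; bid 7 gives 1 > 0. Violating.
Others bid (2, 2, 2, 10): truth gives 0; bid 10 gives 1 > 0. Violating.
Others bid (2, 2, 2, 16): truth gives 0; bid 16 gives 1 > 0. Violating.
Others bid (2, 2, 3, 2): truth gives 0; bid 7 gives 1 > 0. Violating.
Others bid (2, 2, 2, 2): truth gives 1; no alternative beats it.
Others bid (2, 2, 2, 3): truth gives 1; no alternative beats it.
(Checking all 625 profiles: 12 have a profitable deviation, 613 do not.)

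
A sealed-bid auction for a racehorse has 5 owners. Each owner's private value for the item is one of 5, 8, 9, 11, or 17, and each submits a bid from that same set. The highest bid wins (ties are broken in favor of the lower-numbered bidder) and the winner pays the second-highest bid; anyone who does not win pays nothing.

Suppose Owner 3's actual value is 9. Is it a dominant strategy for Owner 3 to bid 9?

Check each profile of the others' bids and compare truth against every alternative bid.
Others bid (5, 5, 5, 5): truth gives 4, best alternative gives 4.
Others bid (5, 5, 5, 8): truth gives 1, best alternative gives 1.
Others bid (5, 5, 8, 5): truth gives 1, best alternative gives 1.
Others bid (5, 5, 8, 8): truth gives 1, best alternative gives 1.
Others bid (5, 8, 5, 5): truth gives 1, best alternative gives 1.
Others bid (5, 8, 5, 8): truth gives 1, best alternative gives 1.
(Remaining 619 profiles checked similarly; truth is weakly best in each.)
In every case the truthful bid is at least as good as any alternative, so it is a dominant strategy.

Yes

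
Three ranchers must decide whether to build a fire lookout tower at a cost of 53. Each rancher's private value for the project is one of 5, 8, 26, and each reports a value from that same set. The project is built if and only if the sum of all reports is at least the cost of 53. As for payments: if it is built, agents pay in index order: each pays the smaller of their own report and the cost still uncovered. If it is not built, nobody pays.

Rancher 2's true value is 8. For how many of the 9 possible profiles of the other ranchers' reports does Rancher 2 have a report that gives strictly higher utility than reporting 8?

1

Others report (26, 26): truth gives 0; report 5 gives 3 > 0. Violating.
Others report (5, 5): truth gives 0; no alternative beats it.
Others report (5, 8): truth gives 0; no alternative beats it.
(Checking all 9 profiles: 1 has a profitable deviation, 8 do not.)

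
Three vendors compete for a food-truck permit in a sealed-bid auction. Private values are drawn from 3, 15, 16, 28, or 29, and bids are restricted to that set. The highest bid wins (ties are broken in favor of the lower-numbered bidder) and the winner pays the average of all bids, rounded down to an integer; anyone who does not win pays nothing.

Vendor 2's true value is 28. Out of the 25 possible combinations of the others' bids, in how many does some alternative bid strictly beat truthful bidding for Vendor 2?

12

Others bid (3, 3): truth gives 17; bid 15 gives 21 > 17. Violating.
Others bid (3, 15): truth gives 13; bid 15 gives 17 > 13. Violating.
Others bid (3, 16): truth gives 13; bid 16 gives 17 > 13. Violating.
Others bid (3, 29): truth gives 0; bid 29 gives 8 > 0. Violating.
Others bid (3, 28): truth gives 9; no alternative beats it.
Others bid (15, 28): truth gives 5; no alternative beats it.
(Checking all 25 profiles: 12 have a profitable deviation, 13 do not.)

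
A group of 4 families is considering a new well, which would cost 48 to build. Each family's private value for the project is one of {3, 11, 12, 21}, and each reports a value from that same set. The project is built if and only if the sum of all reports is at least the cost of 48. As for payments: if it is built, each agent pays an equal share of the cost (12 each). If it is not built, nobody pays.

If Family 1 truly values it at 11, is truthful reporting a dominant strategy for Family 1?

No

Consider the case where Family 2 reports 11, Family 3 reports 11 and Family 4 reports 21.
Truthful report 11: project built, pays 12, utility 11 - 12 = -1.
Report 3 instead: project not built, utility 0.
Since 0 > -1, reporting 3 is strictly better here, so truthful reporting is not dominant.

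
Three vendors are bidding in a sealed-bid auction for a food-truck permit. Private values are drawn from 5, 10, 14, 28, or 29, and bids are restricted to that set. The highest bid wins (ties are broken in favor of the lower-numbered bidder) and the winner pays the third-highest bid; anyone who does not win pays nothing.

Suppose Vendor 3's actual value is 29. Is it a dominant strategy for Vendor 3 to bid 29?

Yes

Check each profile of the others' bids and compare truth against every alternative bid.
Others bid (5, 28): truth gives 24, best alternative gives 0.
Others bid (28, 5): truth gives 24, best alternative gives 0.
Others bid (10, 28): truth gives 19, best alternative gives 0.
Others bid (28, 10): truth gives 19, best alternative gives 0.
Others bid (14, 28): truth gives 15, best alternative gives 0.
Others bid (28, 14): truth gives 15, best alternative gives 0.
(Remaining 19 profiles checked similarly; truth is weakly best in each.)
In every case the truthful bid is at least as good as any alternative, so it is a dominant strategy.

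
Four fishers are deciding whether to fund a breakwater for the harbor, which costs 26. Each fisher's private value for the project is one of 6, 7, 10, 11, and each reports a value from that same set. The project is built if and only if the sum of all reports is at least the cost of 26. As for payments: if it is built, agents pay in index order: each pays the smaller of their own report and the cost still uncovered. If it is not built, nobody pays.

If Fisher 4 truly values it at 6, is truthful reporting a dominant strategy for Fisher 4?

Check each profile of the others' reports and compare truth against every alternative report.
Others report (6, 6, 7): truth gives 0, best alternative gives -1.
Others report (6, 7, 6): truth gives 0, best alternative gives -1.
Others report (7, 6, 6): truth gives 0, best alternative gives -1.
Others report (6, 10, 10): truth gives 6, best alternative gives 6.
Others report (6, 10, 11): truth gives 6, best alternative gives 6.
Others report (6, 11, 10): truth gives 6, best alternative gives 6.
(Remaining 58 profiles checked similarly; truth is weakly best in each.)
In every case the truthful report is at least as good as any alternative, so it is a dominant strategy.

Yes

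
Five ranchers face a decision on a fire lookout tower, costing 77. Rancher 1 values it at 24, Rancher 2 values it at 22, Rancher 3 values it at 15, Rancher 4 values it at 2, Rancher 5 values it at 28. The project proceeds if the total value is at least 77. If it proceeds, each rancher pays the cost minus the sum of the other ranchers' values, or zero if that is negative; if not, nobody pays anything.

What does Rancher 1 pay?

10

Total value 91 ≥ cost 77, so the project is built.
The other ranchers' values sum to 67.
Cost minus that sum is 77 - 67 = 10.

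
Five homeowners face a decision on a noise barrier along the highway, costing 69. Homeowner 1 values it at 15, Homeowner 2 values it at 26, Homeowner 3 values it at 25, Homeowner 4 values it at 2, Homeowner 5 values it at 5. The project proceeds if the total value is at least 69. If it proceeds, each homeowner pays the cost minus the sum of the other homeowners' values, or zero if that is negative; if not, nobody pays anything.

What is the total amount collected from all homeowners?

Total value 73 ≥ cost 69, so it is built.
Homeowner 1: others sum to 58; max(0, 69 - 58) = 11.
Homeowner 2: others sum to 47; max(0, 69 - 47) = 22.
Homeowner 3: others sum to 48; max(0, 69 - 48) = 21.
Homeowner 4: others sum to 71; max(0, 69 - 71) = 0.
Homeowner 5: others sum to 68; max(0, 69 - 68) = 1.
Total collected = 11 + 22 + 21 + 0 + 1 = 55.

55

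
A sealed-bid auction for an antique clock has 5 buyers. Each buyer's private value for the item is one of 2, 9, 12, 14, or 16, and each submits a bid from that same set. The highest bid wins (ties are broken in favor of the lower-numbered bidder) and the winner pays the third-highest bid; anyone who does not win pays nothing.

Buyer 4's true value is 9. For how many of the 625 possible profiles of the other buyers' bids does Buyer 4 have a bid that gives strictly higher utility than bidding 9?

Others bid (2, 2, 2, 12): truth gives 0; bid 12 gives 7 > 0. Violating.
Others bid (2, 2, 2, 14): truth gives 0; bid 14 gives 7 > 0. Violating.
Others bid (2, 2, 2, 16): truth gives 0; bid 16 gives 7 > 0. Violating.
Others bid (2, 2, 9, 2): truth gives 0; bid 12 gives 7 > 0. Violating.
Others bid (2, 2, 2, 2): truth gives 7; no alternative beats it.
Others bid (2, 2, 2, 9): truth gives 7; no alternative beats it.
(Checking all 625 profiles: 12 have a profitable deviation, 613 do not.)

12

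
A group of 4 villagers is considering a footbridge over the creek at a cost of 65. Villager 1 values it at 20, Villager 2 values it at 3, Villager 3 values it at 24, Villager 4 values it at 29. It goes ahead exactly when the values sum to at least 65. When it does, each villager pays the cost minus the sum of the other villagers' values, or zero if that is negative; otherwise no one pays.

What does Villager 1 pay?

Total value 76 ≥ cost 65, so the project is built.
The other villagers' values sum to 56.
Cost minus that sum is 65 - 56 = 9.

9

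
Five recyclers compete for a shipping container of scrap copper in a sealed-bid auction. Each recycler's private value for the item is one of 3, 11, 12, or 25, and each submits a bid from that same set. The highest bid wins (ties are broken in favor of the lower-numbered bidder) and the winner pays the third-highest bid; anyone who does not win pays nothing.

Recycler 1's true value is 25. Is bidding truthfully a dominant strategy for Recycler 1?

Yes

Check each profile of the others' bids and compare truth against every alternative bid.
Others bid (3, 3, 3, 25): truth gives 22, best alternative gives 0.
Others bid (3, 3, 25, 3): truth gives 22, best alternative gives 0.
Others bid (3, 25, 3, 3): truth gives 22, best alternative gives 0.
Others bid (25, 3, 3, 3): truth gives 22, best alternative gives 0.
Others bid (3, 3, 11, 25): truth gives 14, best alternative gives 0.
Others bid (3, 3, 25, 11): truth gives 14, best alternative gives 0.
(Remaining 250 profiles checked similarly; truth is weakly best in each.)
In every case the truthful bid is at least as good as any alternative, so it is a dominant strategy.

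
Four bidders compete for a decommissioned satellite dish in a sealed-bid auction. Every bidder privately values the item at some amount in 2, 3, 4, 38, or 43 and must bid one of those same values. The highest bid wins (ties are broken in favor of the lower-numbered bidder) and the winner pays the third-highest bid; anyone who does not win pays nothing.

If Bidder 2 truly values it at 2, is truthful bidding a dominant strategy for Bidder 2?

Yes

Check each profile of the others' bids and compare truth against every alternative bid.
Others bid (2, 3, 3): truth gives 0, best alternative gives -1.
Others bid (2, 2, 2): truth gives 0, best alternative gives 0.
Others bid (2, 2, 3): truth gives 0, best alternative gives 0.
Others bid (2, 2, 4): truth gives 0, best alternative gives 0.
Others bid (2, 2, 38): truth gives 0, best alternative gives 0.
Others bid (2, 2, 43): truth gives 0, best alternative gives 0.
(Remaining 119 profiles checked similarly; truth is weakly best in each.)
In every case the truthful bid is at least as good as any alternative, so it is a dominant strategy.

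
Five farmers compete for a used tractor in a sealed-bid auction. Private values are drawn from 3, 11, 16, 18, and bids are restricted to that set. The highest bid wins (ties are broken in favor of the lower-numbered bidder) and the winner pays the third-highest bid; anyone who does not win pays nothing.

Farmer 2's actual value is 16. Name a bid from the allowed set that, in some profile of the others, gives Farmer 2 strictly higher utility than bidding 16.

Suppose Farmer 1 bids 3, Farmer 3 bids 3, Farmer 4 bids 3 and Farmer 5 bids 18.
Bid 16: loses, pays 0, utility 0.
Bid 18: wins, pays 3, utility 16 - 3 = 13.
So bidding 18 beats truth here (13 > 0).

18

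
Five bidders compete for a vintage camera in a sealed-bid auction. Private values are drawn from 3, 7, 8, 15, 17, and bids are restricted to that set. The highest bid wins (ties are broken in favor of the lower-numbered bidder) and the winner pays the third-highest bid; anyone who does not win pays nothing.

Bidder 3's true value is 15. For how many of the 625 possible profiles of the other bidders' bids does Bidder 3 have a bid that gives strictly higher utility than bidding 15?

108

Others bid (3, 3, 3, 17): truth gives 0; bid 17 gives 12 > 0. Violating.
Others bid (3, 3, 7, 17): truth gives 0; bid 17 gives 8 > 0. Violating.
Others bid (3, 3, 8, 17): truth gives 0; bid 17 gives 7 > 0. Violating.
Others bid (3, 3, 17, 3): truth gives 0; bid 17 gives 12 > 0. Violating.
Others bid (3, 3, 3, 3): truth gives 12; no alternative beats it.
Others bid (3, 3, 3, 7): truth gives 12; no alternative beats it.
(Checking all 625 profiles: 108 have a profitable deviation, 517 do not.)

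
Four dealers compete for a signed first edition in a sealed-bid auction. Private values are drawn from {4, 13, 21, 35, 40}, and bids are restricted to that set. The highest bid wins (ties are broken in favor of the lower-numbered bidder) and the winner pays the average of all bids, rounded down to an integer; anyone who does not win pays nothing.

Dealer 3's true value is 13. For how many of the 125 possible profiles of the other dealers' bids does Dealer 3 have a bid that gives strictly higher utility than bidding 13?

Others bid (4, 4, 21): truth gives 0; bid 21 gives 1 > 0. Violating.
Others bid (4, 13, 4): truth gives 0; bid 21 gives 3 > 0. Violating.
Others bid (4, 13, 13): truth gives 0; bid 21 gives 1 > 0. Violating.
Others bid (13, 4, 4): truth gives 0; bid 21 gives 3 > 0. Violating.
Others bid (4, 4, 4): truth gives 7; no alternative beats it.
Others bid (4, 4, 13): truth gives 5; no alternative beats it.
(Checking all 125 profiles: 6 have a profitable deviation, 119 do not.)

6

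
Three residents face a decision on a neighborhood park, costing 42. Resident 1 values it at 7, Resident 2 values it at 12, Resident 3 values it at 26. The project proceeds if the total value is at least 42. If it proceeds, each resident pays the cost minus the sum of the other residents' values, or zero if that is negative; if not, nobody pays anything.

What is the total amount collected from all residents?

Total value 45 ≥ cost 42, so it is built.
Resident 1: others sum to 38; max(0, 42 - 38) = 4.
Resident 2: others sum to 33; max(0, 42 - 33) = 9.
Resident 3: others sum to 19; max(0, 42 - 19) = 23.
Total collected = 4 + 9 + 23 = 36.

36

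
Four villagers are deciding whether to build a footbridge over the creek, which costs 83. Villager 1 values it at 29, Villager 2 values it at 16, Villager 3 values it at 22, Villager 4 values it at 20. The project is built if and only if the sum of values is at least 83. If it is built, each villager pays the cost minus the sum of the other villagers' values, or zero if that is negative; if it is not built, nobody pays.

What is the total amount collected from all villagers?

71

Total value 87 ≥ cost 83, so it is built.
Villager 1: others sum to 58; max(0, 83 - 58) = 25.
Villager 2: others sum to 71; max(0, 83 - 71) = 12.
Villager 3: others sum to 65; max(0, 83 - 65) = 18.
Villager 4: others sum to 67; max(0, 83 - 67) = 16.
Total collected = 25 + 12 + 18 + 16 = 71.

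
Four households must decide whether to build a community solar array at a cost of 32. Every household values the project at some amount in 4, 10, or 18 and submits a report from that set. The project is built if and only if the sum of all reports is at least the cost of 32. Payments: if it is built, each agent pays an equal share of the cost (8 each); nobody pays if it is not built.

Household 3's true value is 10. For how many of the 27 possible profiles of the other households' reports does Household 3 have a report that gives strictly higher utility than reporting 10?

3

Others report (4, 4, 10): truth gives 0; report 18 gives 2 > 0. Violating.
Others report (4, 10, 4): truth gives 0; report 18 gives 2 > 0. Violating.
Others report (10, 4, 4): truth gives 0; report 18 gives 2 > 0. Violating.
Others report (4, 4, 4): truth gives 0; no alternative beats it.
Others report (4, 4, 18): truth gives 2; no alternative beats it.
(Checking all 27 profiles: 3 have a profitable deviation, 24 do not.)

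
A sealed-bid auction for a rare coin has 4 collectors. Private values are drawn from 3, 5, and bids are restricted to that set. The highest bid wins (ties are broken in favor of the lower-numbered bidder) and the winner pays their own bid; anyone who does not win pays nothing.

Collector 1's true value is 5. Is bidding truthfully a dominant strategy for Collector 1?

No

Consider the case where Collector 2 bids 3, Collector 3 bids 3 and Collector 4 bids 3.
Truthful bid 5: wins, pays 5, utility 5 - 5 = 0.
Bid 3 instead: wins, pays 3, utility 5 - 3 = 2.
Since 2 > 0, bidding 3 is strictly better here, so truthful bidding is not dominant.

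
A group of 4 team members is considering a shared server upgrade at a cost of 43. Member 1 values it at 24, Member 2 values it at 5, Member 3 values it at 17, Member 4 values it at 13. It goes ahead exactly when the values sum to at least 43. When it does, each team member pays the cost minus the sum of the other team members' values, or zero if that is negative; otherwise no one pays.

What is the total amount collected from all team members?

9

Total value 59 ≥ cost 43, so it is built.
Member 1: others sum to 35; max(0, 43 - 35) = 8.
Member 2: others sum to 54; max(0, 43 - 54) = 0.
Member 3: others sum to 42; max(0, 43 - 42) = 1.
Member 4: others sum to 46; max(0, 43 - 46) = 0.
Total collected = 8 + 0 + 1 + 0 = 9.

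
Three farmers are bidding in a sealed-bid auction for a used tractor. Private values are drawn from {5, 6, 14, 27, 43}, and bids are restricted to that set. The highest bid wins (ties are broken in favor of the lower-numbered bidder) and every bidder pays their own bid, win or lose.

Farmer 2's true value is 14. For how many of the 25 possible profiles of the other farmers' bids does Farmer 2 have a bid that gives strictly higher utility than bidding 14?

21

Others bid (5, 5): truth gives 0; bid 6 gives 8 > 0. Violating.
Others bid (5, 6): truth gives 0; bid 6 gives 8 > 0. Violating.
Others bid (5, 27): truth gives -14; bid 5 gives -5 > -14. Violating.
Others bid (5, 43): truth gives -14; bid 5 gives -5 > -14. Violating.
Others bid (5, 14): truth gives 0; no alternative beats it.
Others bid (6, 5): truth gives 0; no alternative beats it.
(Checking all 25 profiles: 21 have a profitable deviation, 4 do not.)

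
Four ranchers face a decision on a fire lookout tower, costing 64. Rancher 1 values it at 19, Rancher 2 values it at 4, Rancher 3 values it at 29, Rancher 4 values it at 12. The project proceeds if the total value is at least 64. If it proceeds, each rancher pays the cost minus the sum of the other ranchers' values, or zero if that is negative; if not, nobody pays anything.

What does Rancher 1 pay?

Total value 64 ≥ cost 64, so the project is built.
The other ranchers' values sum to 45.
Cost minus that sum is 64 - 45 = 19.

19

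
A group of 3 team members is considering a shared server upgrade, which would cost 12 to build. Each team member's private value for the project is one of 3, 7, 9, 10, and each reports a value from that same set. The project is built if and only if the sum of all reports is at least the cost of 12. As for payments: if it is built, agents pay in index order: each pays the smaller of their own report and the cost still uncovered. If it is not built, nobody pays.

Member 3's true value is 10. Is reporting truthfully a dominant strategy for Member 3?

Check each profile of the others' reports and compare truth against every alternative report.
Others report (3, 9): truth gives 10, best alternative gives 10.
Others report (3, 10): truth gives 10, best alternative gives 10.
Others report (7, 7): truth gives 10, best alternative gives 10.
Others report (7, 9): truth gives 10, best alternative gives 10.
Others report (7, 10): truth gives 10, best alternative gives 10.
Others report (9, 3): truth gives 10, best alternative gives 10.
(Remaining 10 profiles checked similarly; truth is weakly best in each.)
In every case the truthful report is at least as good as any alternative, so it is a dominant strategy.

Yes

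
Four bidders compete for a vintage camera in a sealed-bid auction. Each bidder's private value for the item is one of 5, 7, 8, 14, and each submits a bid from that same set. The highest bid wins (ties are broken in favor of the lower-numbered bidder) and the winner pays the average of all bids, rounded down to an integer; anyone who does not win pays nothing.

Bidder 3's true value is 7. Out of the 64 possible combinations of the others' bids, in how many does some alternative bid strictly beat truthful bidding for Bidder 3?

6

Others bid (5, 5, 8): truth gives 0; bid 8 gives 1 > 0. Violating.
Others bid (5, 7, 5): truth gives 0; bid 8 gives 1 > 0. Violating.
Others bid (5, 7, 7): truth gives 0; bid 8 gives 1 > 0. Violating.
Others bid (7, 5, 5): truth gives 0; bid 8 gives 1 > 0. Violating.
Others bid (5, 5, 5): truth gives 2; no alternative beats it.
Others bid (5, 5, 7): truth gives 1; no alternative beats it.
(Checking all 64 profiles: 6 have a profitable deviation, 58 do not.)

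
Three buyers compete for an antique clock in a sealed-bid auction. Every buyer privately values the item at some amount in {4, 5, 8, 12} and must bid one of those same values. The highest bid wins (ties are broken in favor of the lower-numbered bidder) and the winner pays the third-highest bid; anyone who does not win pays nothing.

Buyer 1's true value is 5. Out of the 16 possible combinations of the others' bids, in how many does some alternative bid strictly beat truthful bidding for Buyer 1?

Others bid (4, 8): truth gives 0; bid 8 gives 1 > 0. Violating.
Others bid (4, 12): truth gives 0; bid 12 gives 1 > 0. Violating.
Others bid (8, 4): truth gives 0; bid 8 gives 1 > 0. Violating.
Others bid (12, 4): truth gives 0; bid 12 gives 1 > 0. Violating.
Others bid (4, 4): truth gives 1; no alternative beats it.
Others bid (4, 5): truth gives 1; no alternative beats it.
(Checking all 16 profiles: 4 have a profitable deviation, 12 do not.)

4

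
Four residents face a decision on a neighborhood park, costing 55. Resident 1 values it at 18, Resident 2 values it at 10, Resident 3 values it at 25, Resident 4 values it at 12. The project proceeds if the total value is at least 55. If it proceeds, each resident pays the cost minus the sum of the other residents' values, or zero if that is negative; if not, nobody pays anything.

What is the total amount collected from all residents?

25

Total value 65 ≥ cost 55, so it is built.
Resident 1: others sum to 47; max(0, 55 - 47) = 8.
Resident 2: others sum to 55; max(0, 55 - 55) = 0.
Resident 3: others sum to 40; max(0, 55 - 40) = 15.
Resident 4: others sum to 53; max(0, 55 - 53) = 2.
Total collected = 8 + 0 + 15 + 2 = 25.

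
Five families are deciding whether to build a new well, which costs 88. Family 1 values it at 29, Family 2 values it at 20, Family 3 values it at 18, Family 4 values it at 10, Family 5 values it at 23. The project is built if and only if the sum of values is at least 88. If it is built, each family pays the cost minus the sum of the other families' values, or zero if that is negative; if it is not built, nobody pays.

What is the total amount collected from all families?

42

Total value 100 ≥ cost 88, so it is built.
Family 1: others sum to 71; max(0, 88 - 71) = 17.
Family 2: others sum to 80; max(0, 88 - 80) = 8.
Family 3: others sum to 82; max(0, 88 - 82) = 6.
Family 4: others sum to 90; max(0, 88 - 90) = 0.
Family 5: others sum to 77; max(0, 88 - 77) = 11.
Total collected = 17 + 8 + 6 + 0 + 11 = 42.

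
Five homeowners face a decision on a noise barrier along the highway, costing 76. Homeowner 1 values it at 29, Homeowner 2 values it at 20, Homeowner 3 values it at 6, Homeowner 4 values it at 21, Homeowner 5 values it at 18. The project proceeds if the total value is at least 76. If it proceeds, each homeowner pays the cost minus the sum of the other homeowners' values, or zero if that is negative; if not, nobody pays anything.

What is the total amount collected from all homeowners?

Total value 94 ≥ cost 76, so it is built.
Homeowner 1: others sum to 65; max(0, 76 - 65) = 11.
Homeowner 2: others sum to 74; max(0, 76 - 74) = 2.
Homeowner 3: others sum to 88; max(0, 76 - 88) = 0.
Homeowner 4: others sum to 73; max(0, 76 - 73) = 3.
Homeowner 5: others sum to 76; max(0, 76 - 76) = 0.
Total collected = 11 + 2 + 0 + 3 + 0 = 16.

16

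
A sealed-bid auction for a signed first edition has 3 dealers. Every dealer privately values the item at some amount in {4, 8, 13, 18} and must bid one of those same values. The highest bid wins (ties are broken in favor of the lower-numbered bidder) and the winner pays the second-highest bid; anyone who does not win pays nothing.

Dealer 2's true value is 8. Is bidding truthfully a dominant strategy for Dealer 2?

Yes

Check each profile of the others' bids and compare truth against every alternative bid.
Others bid (4, 4): truth gives 4, best alternative gives 4.
Others bid (4, 8): truth gives 0, best alternative gives 0.
Others bid (4, 13): truth gives 0, best alternative gives 0.
Others bid (4, 18): truth gives 0, best alternative gives 0.
Others bid (8, 4): truth gives 0, best alternative gives 0.
Others bid (8, 8): truth gives 0, best alternative gives 0.
(Remaining 10 profiles checked similarly; truth is weakly best in each.)
In every case the truthful bid is at least as good as any alternative, so it is a dominant strategy.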